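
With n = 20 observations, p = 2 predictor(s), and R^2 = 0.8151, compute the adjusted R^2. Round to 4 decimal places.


Using the formula:
(1 - 0.8151) = 0.1849.
Multiply by 19/17: 0.1849 * 19 = 3.5131, then 3.5131 / 17 = 0.2067.
Adj R^2 = 1 - 0.2067 = 0.7933.

0.7933


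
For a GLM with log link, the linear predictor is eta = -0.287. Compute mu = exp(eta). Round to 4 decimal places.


The inverse log link gives:
mu = exp(-0.287) = 0.7505.

0.7505


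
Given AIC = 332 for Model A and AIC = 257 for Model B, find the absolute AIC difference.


Compute |332 - 257| = 75.
Model B has the smaller AIC.

75


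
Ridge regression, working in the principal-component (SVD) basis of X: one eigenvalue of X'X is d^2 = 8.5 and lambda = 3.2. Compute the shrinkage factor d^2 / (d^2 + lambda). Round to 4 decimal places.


Compute the denominator: 8.5 + 3.2 = 11.7000.
Shrinkage factor = 8.5 / 11.7000 = 0.7265.

0.7265


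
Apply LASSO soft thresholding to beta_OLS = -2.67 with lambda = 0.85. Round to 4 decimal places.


Check: |-2.67| = 2.67 vs lambda = 0.85.
Since |beta| > lambda, coefficient = sign(beta)*(|beta| - lambda) = -1.8200.
Soft-thresholded coefficient = -1.8200.

-1.8200


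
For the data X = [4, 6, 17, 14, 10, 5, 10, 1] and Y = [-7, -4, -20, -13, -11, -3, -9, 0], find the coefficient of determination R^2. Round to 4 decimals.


After computing the OLS fit (b0=1.0786, b1=-1.1288):
SSres = 26.6514, SStot = 283.8750.
R^2 = 1 - 26.6514/283.8750 = 0.9061.

0.9061


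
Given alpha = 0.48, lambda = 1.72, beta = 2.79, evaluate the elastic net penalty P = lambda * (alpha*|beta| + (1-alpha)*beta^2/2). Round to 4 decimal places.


alpha * |beta| = 0.48 * 2.79 = 1.3392.
(1-alpha) * beta^2/2 = 0.52 * 7.7841/2 = 2.0239.
Total = 1.72 * (1.3392 + 2.0239) = 5.7845.

5.7845


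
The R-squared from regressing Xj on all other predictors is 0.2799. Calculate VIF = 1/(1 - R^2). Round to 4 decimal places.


VIF = 1 / (1 - 0.2799).
= 1 / 0.7201 = 1.3887.

1.3887


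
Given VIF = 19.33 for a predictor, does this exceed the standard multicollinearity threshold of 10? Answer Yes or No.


Compare VIF = 19.33 to the threshold of 10.
19.33 >= 10, so the answer is Yes.

Yes


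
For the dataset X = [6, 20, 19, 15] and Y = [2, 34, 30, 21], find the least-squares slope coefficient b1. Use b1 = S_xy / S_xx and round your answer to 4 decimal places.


Calculate xbar = 15.0000, ybar = 21.7500.
S_xx = 122.0000, S_xy = 272.0000.
Using b1 = S_xy / S_xx = 272.0000 / 122.0000, we get b1 = 2.2295.

2.2295


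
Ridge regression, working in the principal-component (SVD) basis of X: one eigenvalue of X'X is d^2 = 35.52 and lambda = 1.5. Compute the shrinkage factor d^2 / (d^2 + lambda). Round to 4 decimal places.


Denominator = d^2 + lambda = 35.52 + 1.5 = 37.0200.
Shrinkage = 35.52 / 37.0200 = 0.9595.

0.9595


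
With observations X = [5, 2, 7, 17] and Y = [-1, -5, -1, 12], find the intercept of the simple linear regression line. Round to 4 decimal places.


Compute b1 = 1.1302 from the OLS formula.
With xbar = 7.7500 and ybar = 1.2500, the intercept is:
b0 = 1.2500 - 1.1302 * 7.7500 = -7.5089.

-7.5089


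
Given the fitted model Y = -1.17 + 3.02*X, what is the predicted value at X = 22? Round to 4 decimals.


Substitute X = 22 into the equation:
Y = -1.17 + 3.02 * 22 = -1.17 + 66.4400 = 65.2700.

65.2700


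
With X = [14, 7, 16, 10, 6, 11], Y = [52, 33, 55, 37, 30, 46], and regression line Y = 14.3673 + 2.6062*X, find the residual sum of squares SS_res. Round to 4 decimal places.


Compute predicted values, then residuals = yi - yhat_i.
Residuals: [1.1459, 0.3893, -1.0665, -3.4293, -0.0045, 2.9645].
SSres = sum(residual^2) = 23.1504.

23.1504


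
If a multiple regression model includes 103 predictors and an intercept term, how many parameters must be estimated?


Each predictor gets one coefficient, plus one intercept.
Total parameters = 103 + 1 = 104.

104


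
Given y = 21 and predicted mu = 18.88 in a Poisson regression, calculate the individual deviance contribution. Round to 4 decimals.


y/mu = 21/18.88 = 1.112288 (approx.), and ln(21/18.88) = 0.106419.
y * ln(y/mu) = 21 * 0.106419 = 2.234799.
y - mu = 2.12.
D = 2 * (2.234799 - 2.12) = 0.229598, which rounds to 0.2296.

0.2296


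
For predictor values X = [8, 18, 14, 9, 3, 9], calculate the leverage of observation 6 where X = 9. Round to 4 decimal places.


Compute xbar = 10.1667 with n = 6 observations.
SXX = 134.8333.
Leverage = 1/6 + (9 - 10.1667)^2/134.8333 = 0.1768.

0.1768


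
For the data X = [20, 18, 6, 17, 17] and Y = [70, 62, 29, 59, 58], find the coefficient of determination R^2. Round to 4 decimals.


Fit the OLS line: b0 = 11.5545, b1 = 2.8234.
SSres = 7.0215.
SStot = 973.2000.
R^2 = 1 - 7.0215/973.2000 = 0.9928.

0.9928


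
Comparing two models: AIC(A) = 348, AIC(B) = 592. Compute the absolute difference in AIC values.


|AIC_A - AIC_B| = |348 - 592| = 244.
Model A is preferred (lower AIC).

244


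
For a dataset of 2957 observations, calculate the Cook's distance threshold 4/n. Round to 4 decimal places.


The threshold is 4/n.
4/2957 = 0.0014.

0.0014


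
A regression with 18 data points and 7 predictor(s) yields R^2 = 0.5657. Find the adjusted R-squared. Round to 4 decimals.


Plug in: Adj R^2 = 1 - (1 - 0.5657) * 17/10.
= 1 - 0.4343 * 17/10
= 1 - 7.3831 / 10
= 1 - 0.7383 = 0.2617.

0.2617


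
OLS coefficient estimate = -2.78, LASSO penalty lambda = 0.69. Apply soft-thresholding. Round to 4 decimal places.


Absolute value: |-2.78| = 2.78.
Compare to lambda = 0.69.
Since |beta| > lambda, coefficient = sign(beta)*(|beta| - lambda) = -2.0900.

-2.0900


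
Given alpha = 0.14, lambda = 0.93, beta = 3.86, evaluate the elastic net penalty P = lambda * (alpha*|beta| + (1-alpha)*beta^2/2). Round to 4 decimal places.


alpha * |beta| = 0.14 * 3.86 = 0.5404.
(1-alpha) * beta^2/2 = 0.86 * 14.8996/2 = 6.4068.
Total = 0.93 * (0.5404 + 6.4068) = 6.4609.

6.4609


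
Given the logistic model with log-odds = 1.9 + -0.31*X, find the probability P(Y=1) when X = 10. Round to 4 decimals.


Compute z = 1.9 + (-0.31)(10) = -1.2000.
exp(-z) = 3.3201.
P = 1/(1 + 3.3201) = 0.2315.

0.2315


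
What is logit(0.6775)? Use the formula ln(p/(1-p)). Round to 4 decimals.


1 - p = 0.3225.
p/(1-p) = 2.1008.
logit = ln(2.1008) = 0.7423.

0.7423


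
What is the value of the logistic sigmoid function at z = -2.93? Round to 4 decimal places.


First, exp(2.9300) = 18.7276.
Then sigma(z) = 1/(1 + 18.7276) = 0.0507.

0.0507


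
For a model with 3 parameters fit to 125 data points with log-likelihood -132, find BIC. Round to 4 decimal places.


ln(125) = 4.828314.
k * ln(n) = 3 * 4.828314 = 14.484942.
-2L = 264.
BIC = 14.484942 + 264 = 278.484942, which rounds to 278.4849.

278.4849


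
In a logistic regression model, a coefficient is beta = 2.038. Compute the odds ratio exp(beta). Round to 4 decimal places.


The odds ratio is computed as:
OR = e^(2.038) = 7.6752.

7.6752


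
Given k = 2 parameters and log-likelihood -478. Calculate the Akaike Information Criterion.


AIC = 2k - 2*loglik = 2(2) - 2(-478).
= 4 + 956 = 960.

960


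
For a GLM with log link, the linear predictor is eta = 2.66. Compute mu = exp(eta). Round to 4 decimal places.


mu = exp(eta) = exp(2.66).
= 14.2963.

14.2963


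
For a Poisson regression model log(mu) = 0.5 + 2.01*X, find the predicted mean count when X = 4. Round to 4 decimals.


Linear predictor: eta = 0.5 + (2.01)(4) = 8.5400.
Expected count: mu = exp(8.5400) = 5115.3444.

5115.3444


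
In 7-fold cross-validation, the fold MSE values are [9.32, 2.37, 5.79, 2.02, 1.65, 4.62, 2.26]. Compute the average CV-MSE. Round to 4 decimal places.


Sum of fold MSEs = 28.0300.
Average = 28.0300 / 7 = 4.0043.

4.0043


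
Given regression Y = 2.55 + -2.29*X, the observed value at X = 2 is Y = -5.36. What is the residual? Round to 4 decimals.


Compute yhat = 2.55 + (-2.29)(2) = -2.0300.
Residual = actual - predicted = -5.36 - -2.0300 = -3.3300.

-3.3300


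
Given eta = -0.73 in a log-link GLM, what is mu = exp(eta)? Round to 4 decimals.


mu = exp(eta) = exp(-0.73).
= 0.4819.

0.4819


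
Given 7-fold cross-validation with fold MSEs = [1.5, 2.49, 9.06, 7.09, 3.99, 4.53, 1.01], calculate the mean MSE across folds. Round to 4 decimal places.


Total MSE across folds = 29.6700.
CV-MSE = 29.6700/7 = 4.2386.

4.2386


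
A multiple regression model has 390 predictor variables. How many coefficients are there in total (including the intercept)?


Each predictor gets one coefficient, plus one intercept.
Total parameters = 390 + 1 = 391.

391


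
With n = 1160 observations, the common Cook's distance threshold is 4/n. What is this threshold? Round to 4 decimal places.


Cook's distance cutoff = 4/n = 4/1160.
= 0.0034.

0.0034


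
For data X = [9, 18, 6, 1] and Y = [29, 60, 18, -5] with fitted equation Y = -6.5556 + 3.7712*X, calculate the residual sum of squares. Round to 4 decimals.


Compute predicted values, then residuals = yi - yhat_i.
Residuals: [1.6148, -1.3260, 1.9284, -2.2156].
SSres = sum(residual^2) = 12.9935.

12.9935


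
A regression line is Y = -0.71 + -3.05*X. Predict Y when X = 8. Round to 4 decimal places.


Plug X = 8 into Y = -0.71 + -3.05*X:
Y = -0.71 + -24.4000 = -25.1100.

-25.1100


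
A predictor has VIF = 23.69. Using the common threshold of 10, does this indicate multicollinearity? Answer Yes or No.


Check: VIF = 23.69 vs threshold = 10.
Since 23.69 >= 10, the answer is Yes.

Yes


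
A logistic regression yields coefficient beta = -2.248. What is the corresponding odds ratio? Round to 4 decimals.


The odds ratio is computed as:
OR = e^(-2.248) = 0.1056.

0.1056


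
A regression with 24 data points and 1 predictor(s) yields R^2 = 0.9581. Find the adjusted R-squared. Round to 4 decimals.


Using the formula:
(1 - 0.9581) = 0.0419.
Multiply by 23/22: 0.0419 * 23 = 0.9637, then 0.9637 / 22 = 0.0438.
Adj R^2 = 1 - 0.0438 = 0.9562.

0.9562


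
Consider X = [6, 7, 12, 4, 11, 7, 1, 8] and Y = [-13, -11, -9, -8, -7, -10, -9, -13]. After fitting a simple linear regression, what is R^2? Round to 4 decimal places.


The fitted line is Y = -10.3977 + 0.0568*X.
SSres = 33.7159, SStot = 34.0000.
R^2 = 1 - SSres/SStot = 0.0084.

0.0084


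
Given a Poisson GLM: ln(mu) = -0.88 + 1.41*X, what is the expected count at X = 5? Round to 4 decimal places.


Compute eta = -0.88 + 1.41 * 5 = 6.1700.
Apply inverse link: mu = e^6.1700 = 478.1861.

478.1861


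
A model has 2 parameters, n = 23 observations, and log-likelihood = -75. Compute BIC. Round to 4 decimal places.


k * ln(n) = 2 * ln(23) = 2 * 3.135494 = 6.270988.
-2 * loglik = -2 * (-75) = 150.
BIC = 6.270988 + 150 = 156.270988, which rounds to 156.2710.

156.2710


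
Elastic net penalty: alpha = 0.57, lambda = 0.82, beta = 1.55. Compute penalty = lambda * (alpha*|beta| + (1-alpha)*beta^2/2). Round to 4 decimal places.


alpha * |beta| = 0.57 * 1.55 = 0.8835.
(1-alpha) * beta^2/2 = 0.43 * 2.4025/2 = 0.5165.
Total = 0.82 * (0.8835 + 0.5165) = 1.1480.

1.1480


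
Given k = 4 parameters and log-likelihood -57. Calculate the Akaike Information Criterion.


AIC = 2k - 2*loglik = 2(4) - 2(-57).
= 8 + 114 = 122.

122


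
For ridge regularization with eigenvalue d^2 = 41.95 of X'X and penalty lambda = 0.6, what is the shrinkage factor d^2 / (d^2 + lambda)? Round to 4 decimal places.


Compute the denominator: 41.95 + 0.6 = 42.5500.
Shrinkage factor = 41.95 / 42.5500 = 0.9859.

0.9859


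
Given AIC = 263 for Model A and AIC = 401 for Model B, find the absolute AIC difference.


Compute |263 - 401| = 138.
Model A has the smaller AIC.

138


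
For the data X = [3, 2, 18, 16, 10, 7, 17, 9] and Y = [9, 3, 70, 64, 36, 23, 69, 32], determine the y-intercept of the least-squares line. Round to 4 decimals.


First find the slope: b1 = 4.2818.
Means: xbar = 10.2500, ybar = 38.2500.
b0 = ybar - b1 * xbar = 38.2500 - 4.2818 * 10.2500 = -5.6381.

-5.6381


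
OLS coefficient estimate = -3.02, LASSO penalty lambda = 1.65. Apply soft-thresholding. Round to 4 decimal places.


Absolute value: |-3.02| = 3.02.
Compare to lambda = 1.65.
Since |beta| > lambda, coefficient = sign(beta)*(|beta| - lambda) = -1.3700.

-1.3700


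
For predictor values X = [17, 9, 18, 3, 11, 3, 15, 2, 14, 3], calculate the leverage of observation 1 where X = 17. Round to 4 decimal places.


Compute xbar = 9.5000 with n = 10 observations.
SXX = 364.5000.
Leverage = 1/10 + (17 - 9.5000)^2/364.5000 = 0.2543.

0.2543


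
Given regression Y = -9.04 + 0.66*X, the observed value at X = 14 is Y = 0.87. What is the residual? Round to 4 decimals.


Compute yhat = -9.04 + (0.66)(14) = 0.2000.
Residual = actual - predicted = 0.87 - 0.2000 = 0.6700.

0.6700


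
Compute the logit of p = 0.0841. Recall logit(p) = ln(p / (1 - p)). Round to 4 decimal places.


The odds are p/(1-p) = 0.0841 / 0.9159 = 0.0918.
logit(p) = ln(0.0918) = -2.3879.

-2.3879


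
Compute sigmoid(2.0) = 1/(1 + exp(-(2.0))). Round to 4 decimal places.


exp(-2.0000) = 0.1353.
1 + exp(-z) = 1.1353.
sigmoid = 1/1.1353 = 0.8808.

0.8808


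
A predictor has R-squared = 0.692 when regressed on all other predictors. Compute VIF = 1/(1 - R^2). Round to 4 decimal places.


Using VIF = 1/(1 - R^2_j):
1 - 0.692 = 0.308.
VIF = 3.2468.

3.2468


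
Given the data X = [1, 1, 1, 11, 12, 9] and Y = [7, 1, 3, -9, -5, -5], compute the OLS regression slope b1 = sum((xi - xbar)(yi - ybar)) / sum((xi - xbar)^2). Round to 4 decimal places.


First compute the means: xbar = 5.8333, ybar = -1.3333.
Then S_xx = sum((xi - xbar)^2) = 144.8333.
S_xy = sum((xi - xbar)(yi - ybar)) = -146.3333.
b1 = S_xy / S_xx = -146.3333 / 144.8333 = -1.0104.

-1.0104


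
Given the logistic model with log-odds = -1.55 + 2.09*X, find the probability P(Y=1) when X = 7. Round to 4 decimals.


z = -1.55 + 2.09 * 7 = 13.0800.
Sigmoid: P = 1 / (1 + exp(-13.0800)) = 1.0000.

1.0000


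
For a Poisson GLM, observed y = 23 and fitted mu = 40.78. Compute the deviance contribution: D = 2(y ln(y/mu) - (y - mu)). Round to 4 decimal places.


Compute y*ln(y/mu) = 23*ln(23/40.78) = 23*-0.572698 = -13.172054.
y - mu = -17.78.
D = 2*(-13.172054 - (-17.78)) = 9.215892, which rounds to 9.2159.

9.2159


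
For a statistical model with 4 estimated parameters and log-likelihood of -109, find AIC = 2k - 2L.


AIC = 2k - 2*loglik = 2(4) - 2(-109).
= 8 + 218 = 226.

226


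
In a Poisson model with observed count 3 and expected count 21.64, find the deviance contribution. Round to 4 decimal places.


y/mu = 3/21.64 = 0.138632 (approx.), and ln(3/21.64) = -1.975931.
y * ln(y/mu) = 3 * -1.975931 = -5.927793.
y - mu = -18.64.
D = 2 * (-5.927793 - -18.64) = 25.424414, which rounds to 25.4244.

25.4244


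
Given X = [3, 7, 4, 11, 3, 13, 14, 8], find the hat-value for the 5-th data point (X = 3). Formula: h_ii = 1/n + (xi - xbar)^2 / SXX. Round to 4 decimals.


Mean of X: xbar = 7.8750.
SXX = 136.8750.
For X = 3: h = 1/8 + (3 - 7.8750)^2/136.8750 = 0.2986.

0.2986


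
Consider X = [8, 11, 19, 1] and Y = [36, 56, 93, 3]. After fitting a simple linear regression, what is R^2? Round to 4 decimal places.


Fit the OLS line: b0 = -2.1739, b1 = 5.0435.
SSres = 12.4348.
SStot = 4254.0000.
R^2 = 1 - 12.4348/4254.0000 = 0.9971.

0.9971


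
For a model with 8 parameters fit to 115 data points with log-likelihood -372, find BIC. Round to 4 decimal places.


Compute k*ln(n) = 8*ln(115) = 8*4.744932 = 37.959456.
Then -2*loglik = 744.
BIC = 37.959456 + 744 = 781.959456, which rounds to 781.9595.

781.9595


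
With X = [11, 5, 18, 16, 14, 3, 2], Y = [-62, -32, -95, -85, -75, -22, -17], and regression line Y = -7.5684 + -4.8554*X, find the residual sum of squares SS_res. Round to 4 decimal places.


Compute predicted values, then residuals = yi - yhat_i.
Residuals: [-1.0222, -0.1546, -0.0344, 0.2548, 0.5440, 0.1346, 0.2792].
SSres = sum(residual^2) = 1.5269.

1.5269


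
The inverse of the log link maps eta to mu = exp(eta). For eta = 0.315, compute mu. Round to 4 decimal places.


Apply the inverse link:
mu = e^0.315 = 1.3703.

1.3703


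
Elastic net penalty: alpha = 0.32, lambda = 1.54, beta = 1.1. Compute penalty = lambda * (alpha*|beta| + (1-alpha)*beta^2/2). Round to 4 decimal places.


L1 component = 0.32 * |1.1| = 0.3520.
L2 component = 0.68 * 1.1^2 / 2 = 0.4114.
Penalty = 1.54 * (0.3520 + 0.4114) = 1.54 * 0.7634 = 1.1756.

1.1756


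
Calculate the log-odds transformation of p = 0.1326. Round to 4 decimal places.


The odds are p/(1-p) = 0.1326 / 0.8674 = 0.1529.
logit(p) = ln(0.1529) = -1.8782.

-1.8782


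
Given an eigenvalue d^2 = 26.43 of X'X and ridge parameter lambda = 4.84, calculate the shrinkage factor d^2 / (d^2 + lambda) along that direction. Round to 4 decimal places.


Compute the denominator: 26.43 + 4.84 = 31.2700.
Shrinkage factor = 26.43 / 31.2700 = 0.8452.

0.8452


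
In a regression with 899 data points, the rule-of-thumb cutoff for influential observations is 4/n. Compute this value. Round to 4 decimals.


Using the rule of thumb:
Threshold = 4 / 899 = 0.0044.

0.0044


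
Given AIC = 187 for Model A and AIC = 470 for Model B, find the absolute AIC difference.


|AIC_A - AIC_B| = |187 - 470| = 283.
Model A is preferred (lower AIC).

283


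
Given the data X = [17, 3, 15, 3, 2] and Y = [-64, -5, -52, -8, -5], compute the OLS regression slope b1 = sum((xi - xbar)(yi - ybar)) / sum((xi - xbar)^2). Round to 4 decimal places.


The sample means are xbar = 8.0000 and ybar = -26.8000.
Compute S_xx = 216.0000 and S_xy = -845.0000.
Slope b1 = S_xy / S_xx = -845.0000 / 216.0000 = -3.9120.

-3.9120


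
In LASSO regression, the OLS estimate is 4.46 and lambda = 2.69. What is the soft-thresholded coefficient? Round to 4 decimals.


|beta_OLS| = 4.46.
lambda = 2.69.
Since |beta| > lambda, coefficient = sign(beta)*(|beta| - lambda) = 1.7700.
Result = 1.7700.

1.7700


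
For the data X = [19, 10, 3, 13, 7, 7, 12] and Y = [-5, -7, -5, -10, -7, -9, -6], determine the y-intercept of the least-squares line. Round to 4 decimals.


First find the slope: b1 = 0.0187.
Means: xbar = 10.1429, ybar = -7.0000.
b0 = ybar - b1 * xbar = -7.0000 - 0.0187 * 10.1429 = -7.1892.

-7.1892


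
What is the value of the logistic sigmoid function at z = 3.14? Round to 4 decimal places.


exp(-3.1400) = 0.0433.
1 + exp(-z) = 1.0433.
sigmoid = 1/1.0433 = 0.9585.

0.9585


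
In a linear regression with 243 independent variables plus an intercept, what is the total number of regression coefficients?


Each predictor gets one coefficient, plus one intercept.
Total parameters = 243 + 1 = 244.

244


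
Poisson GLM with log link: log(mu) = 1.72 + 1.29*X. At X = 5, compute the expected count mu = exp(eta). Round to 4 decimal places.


eta = 1.72 + 1.29 * 5 = 8.1700.
mu = exp(8.1700) = 3533.3440.

3533.3440


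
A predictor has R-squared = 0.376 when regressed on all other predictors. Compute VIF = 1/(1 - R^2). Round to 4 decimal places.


VIF = 1 / (1 - 0.376).
= 1 / 0.624 = 1.6026.

1.6026


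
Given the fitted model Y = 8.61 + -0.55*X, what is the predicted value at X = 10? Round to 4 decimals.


Predicted value:
Y = 8.61 + (-0.55)(10) = 8.61 + -5.5000 = 3.1100.

3.1100


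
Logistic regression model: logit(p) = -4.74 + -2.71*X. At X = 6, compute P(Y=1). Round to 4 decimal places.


Linear predictor: z = -4.74 + -2.71 * 6 = -21.0000.
P = 1/(1 + exp(21.0000)) = 1/(1 + 1318815734.4832) = 0.0000.

0.0000


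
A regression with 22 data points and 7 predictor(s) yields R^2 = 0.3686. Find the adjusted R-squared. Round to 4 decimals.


Plug in: Adj R^2 = 1 - (1 - 0.3686) * 21/14.
= 1 - 0.6314 * 21/14
= 1 - 13.2594 / 14
= 1 - 0.9471 = 0.0529.

0.0529


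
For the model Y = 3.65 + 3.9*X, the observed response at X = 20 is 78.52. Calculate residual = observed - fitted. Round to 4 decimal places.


Predicted = 3.65 + 3.9 * 20 = 81.6500.
Residual = 78.52 - 81.6500 = -3.1300.

-3.1300


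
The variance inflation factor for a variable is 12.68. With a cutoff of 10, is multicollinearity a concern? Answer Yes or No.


Check: VIF = 12.68 vs threshold = 10.
Since 12.68 >= 10, the answer is Yes.

Yes


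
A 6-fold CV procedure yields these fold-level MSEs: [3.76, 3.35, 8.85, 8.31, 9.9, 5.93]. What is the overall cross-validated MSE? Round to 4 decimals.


Total MSE across folds = 40.1000.
CV-MSE = 40.1000/6 = 6.6833.

6.6833


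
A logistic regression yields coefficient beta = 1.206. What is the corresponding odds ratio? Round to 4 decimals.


The odds ratio is computed as:
OR = e^(1.206) = 3.3401.

3.3401


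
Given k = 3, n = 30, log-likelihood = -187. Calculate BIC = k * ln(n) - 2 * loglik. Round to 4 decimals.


k * ln(n) = 3 * ln(30) = 3 * 3.401197 = 10.203591.
-2 * loglik = -2 * (-187) = 374.
BIC = 10.203591 + 374 = 384.203591, which rounds to 384.2036.

384.2036


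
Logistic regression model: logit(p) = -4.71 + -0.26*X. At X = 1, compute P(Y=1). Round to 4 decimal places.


Compute z = -4.71 + (-0.26)(1) = -4.9700.
exp(-z) = 144.0269.
P = 1/(1 + 144.0269) = 0.0069.

0.0069


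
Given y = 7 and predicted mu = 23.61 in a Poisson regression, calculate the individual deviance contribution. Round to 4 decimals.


Compute y*ln(y/mu) = 7*ln(7/23.61) = 7*-1.215760 = -8.510320.
y - mu = -16.61.
D = 2*(-8.510320 - (-16.61)) = 16.199360, which rounds to 16.1994.

16.1994


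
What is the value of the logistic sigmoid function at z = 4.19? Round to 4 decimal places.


Compute exp(-4.1900) = 0.0151.
Sigmoid = 1 / (1 + 0.0151) = 1 / 1.0151 = 0.9851.

0.9851


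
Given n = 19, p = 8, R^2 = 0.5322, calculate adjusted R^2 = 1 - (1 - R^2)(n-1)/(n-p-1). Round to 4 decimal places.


Plug in: Adj R^2 = 1 - (1 - 0.5322) * 18/10.
= 1 - 0.4678 * 18/10
= 1 - 8.4204 / 10
= 1 - 0.8420 = 0.1580.

0.1580


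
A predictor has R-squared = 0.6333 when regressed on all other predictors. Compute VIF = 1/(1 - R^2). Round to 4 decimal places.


VIF = 1 / (1 - 0.6333).
= 1 / 0.3667 = 2.7270.

2.7270


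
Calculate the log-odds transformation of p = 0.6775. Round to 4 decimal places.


Compute the odds: 0.6775/0.3225 = 2.1008.
Take the natural log: ln(2.1008) = 0.7423.

0.7423


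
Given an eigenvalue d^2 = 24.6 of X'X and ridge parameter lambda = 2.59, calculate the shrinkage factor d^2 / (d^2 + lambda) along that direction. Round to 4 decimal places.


Denominator = d^2 + lambda = 24.6 + 2.59 = 27.1900.
Shrinkage = 24.6 / 27.1900 = 0.9047.

0.9047


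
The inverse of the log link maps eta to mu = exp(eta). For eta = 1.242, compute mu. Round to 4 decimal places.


mu = exp(eta) = exp(1.242).
= 3.4625.

3.4625


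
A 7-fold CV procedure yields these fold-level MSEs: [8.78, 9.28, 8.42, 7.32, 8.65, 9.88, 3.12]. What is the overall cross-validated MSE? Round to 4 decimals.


Sum of fold MSEs = 55.4500.
Average = 55.4500 / 7 = 7.9214.

7.9214


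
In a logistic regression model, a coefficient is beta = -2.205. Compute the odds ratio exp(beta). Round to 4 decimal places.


Odds ratio = exp(beta) = exp(-2.205).
= 0.1103.

0.1103


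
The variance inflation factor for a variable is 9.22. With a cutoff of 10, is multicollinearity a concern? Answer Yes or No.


Check: VIF = 9.22 vs threshold = 10.
Since 9.22 < 10, the answer is No.

No


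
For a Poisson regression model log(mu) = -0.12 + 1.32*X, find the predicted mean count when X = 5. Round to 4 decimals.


Linear predictor: eta = -0.12 + (1.32)(5) = 6.4800.
Expected count: mu = exp(6.4800) = 651.9709.

651.9709


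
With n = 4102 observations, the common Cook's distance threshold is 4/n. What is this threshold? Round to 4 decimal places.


Cook's distance cutoff = 4/n = 4/4102.
= 0.0010.

0.0010


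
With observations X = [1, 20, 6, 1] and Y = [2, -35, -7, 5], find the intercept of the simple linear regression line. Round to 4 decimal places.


First find the slope: b1 = -2.0248.
Means: xbar = 7.0000, ybar = -8.7500.
b0 = ybar - b1 * xbar = -8.7500 - -2.0248 * 7.0000 = 5.4236.

5.4236


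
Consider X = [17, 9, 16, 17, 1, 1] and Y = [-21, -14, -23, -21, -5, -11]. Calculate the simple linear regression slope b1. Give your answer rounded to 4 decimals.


Calculate xbar = 10.1667, ybar = -15.8333.
S_xx = 296.8333, S_xy = -258.1667.
Using b1 = S_xy / S_xx = -258.1667 / 296.8333, we get b1 = -0.8697.

-0.8697


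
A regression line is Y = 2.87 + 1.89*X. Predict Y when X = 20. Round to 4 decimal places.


Substitute X = 20 into the equation:
Y = 2.87 + 1.89 * 20 = 2.87 + 37.8000 = 40.6700.

40.6700


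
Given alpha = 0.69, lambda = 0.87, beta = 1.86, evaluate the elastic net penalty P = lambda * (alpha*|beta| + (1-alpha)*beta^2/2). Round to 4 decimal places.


alpha * |beta| = 0.69 * 1.86 = 1.2834.
(1-alpha) * beta^2/2 = 0.31 * 3.4596/2 = 0.5362.
Total = 0.87 * (1.2834 + 0.5362) = 1.5831.

1.5831


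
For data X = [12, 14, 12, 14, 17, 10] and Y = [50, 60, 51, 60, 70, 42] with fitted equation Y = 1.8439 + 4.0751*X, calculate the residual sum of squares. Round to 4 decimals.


Compute predicted values, then residuals = yi - yhat_i.
Residuals: [-0.7451, 1.1047, 0.2549, 1.1047, -1.1206, -0.5949].
SSres = sum(residual^2) = 4.6705.

4.6705


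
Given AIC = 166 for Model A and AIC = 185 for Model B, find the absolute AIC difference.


Compute |166 - 185| = 19.
Model A has the smaller AIC.

19


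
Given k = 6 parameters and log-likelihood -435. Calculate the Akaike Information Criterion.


AIC = 2*6 - 2*(-435).
= 12 + 870 = 882.

882


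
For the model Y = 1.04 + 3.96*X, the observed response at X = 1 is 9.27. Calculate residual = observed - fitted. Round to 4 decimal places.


Fitted value at X = 1 is yhat = 1.04 + 3.96*1 = 5.0000.
Residual = 9.27 - 5.0000 = 4.2700.

4.2700


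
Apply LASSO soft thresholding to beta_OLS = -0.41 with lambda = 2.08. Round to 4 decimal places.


Absolute value: |-0.41| = 0.41.
Compare to lambda = 2.08.
Since |beta| <= lambda, the coefficient is set to 0.

0.0000


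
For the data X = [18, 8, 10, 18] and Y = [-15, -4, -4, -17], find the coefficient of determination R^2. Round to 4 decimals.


Fit the OLS line: b0 = 7.5663, b1 = -1.3012.
SSres = 5.4699.
SStot = 146.0000.
R^2 = 1 - 5.4699/146.0000 = 0.9625.

0.9625


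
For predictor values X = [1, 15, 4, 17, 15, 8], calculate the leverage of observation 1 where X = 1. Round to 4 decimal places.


Compute xbar = 10.0000 with n = 6 observations.
SXX = 220.0000.
Leverage = 1/6 + (1 - 10.0000)^2/220.0000 = 0.5348.

0.5348


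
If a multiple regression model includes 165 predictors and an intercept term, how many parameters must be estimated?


Each predictor gets one coefficient, plus one intercept.
Total parameters = 165 + 1 = 166.

166


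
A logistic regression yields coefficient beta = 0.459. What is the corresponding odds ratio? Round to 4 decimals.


The odds ratio is computed as:
OR = e^(0.459) = 1.5825.

1.5825


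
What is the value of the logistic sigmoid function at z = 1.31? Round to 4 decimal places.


First, exp(-1.3100) = 0.2698.
Then sigma(z) = 1/(1 + 0.2698) = 0.7875.

0.7875


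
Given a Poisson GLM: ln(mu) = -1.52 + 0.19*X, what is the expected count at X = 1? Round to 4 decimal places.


Linear predictor: eta = -1.52 + (0.19)(1) = -1.3300.
Expected count: mu = exp(-1.3300) = 0.2645.

0.2645


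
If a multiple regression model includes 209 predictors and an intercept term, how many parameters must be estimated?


Including the intercept, the model has 209 predictor coefficients + 1 intercept.
Total = 210.

210


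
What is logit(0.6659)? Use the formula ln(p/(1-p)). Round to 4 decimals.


Compute the odds: 0.6659/0.3341 = 1.9931.
Take the natural log: ln(1.9931) = 0.6897.

0.6897


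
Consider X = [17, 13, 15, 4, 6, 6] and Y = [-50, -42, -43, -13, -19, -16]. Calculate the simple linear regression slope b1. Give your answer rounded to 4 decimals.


The sample means are xbar = 10.1667 and ybar = -30.5000.
Compute S_xx = 150.8333 and S_xy = -442.5000.
Slope b1 = S_xy / S_xx = -442.5000 / 150.8333 = -2.9337.

-2.9337


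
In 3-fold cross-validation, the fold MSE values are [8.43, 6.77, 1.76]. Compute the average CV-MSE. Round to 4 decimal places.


Sum of fold MSEs = 16.9600.
Average = 16.9600 / 3 = 5.6533.

5.6533


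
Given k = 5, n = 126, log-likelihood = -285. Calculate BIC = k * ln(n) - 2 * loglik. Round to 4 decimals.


Compute k*ln(n) = 5*ln(126) = 5*4.836282 = 24.181410.
Then -2*loglik = 570.
BIC = 24.181410 + 570 = 594.181410, which rounds to 594.1814.

594.1814


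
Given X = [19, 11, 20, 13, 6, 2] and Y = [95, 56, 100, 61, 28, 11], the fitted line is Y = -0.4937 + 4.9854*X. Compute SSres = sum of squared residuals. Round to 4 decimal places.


Predicted values from Y = -0.4937 + 4.9854*X.
Residuals: [0.7711, 1.6543, 0.7857, -3.3165, -1.4187, 1.5229].
SSres = 19.2797.

19.2797


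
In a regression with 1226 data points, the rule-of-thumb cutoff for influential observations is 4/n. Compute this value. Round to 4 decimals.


Cook's distance cutoff = 4/n = 4/1226.
= 0.0033.

0.0033


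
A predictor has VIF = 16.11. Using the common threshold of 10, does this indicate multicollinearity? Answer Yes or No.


Check: VIF = 16.11 vs threshold = 10.
Since 16.11 >= 10, the answer is Yes.

Yes


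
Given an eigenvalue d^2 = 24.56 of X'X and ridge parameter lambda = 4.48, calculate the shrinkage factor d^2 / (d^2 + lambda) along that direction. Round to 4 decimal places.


Denominator = d^2 + lambda = 24.56 + 4.48 = 29.0400.
Shrinkage = 24.56 / 29.0400 = 0.8457.

0.8457


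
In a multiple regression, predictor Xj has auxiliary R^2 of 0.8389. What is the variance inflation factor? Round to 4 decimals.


Using VIF = 1/(1 - R^2_j):
1 - 0.8389 = 0.1611.
VIF = 6.2073.

6.2073


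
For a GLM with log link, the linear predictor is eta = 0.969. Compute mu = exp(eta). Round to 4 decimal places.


Apply the inverse link:
mu = e^0.969 = 2.6353.

2.6353


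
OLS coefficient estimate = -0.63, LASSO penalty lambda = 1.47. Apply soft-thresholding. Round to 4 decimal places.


|beta_OLS| = 0.63.
lambda = 1.47.
Since |beta| <= lambda, the coefficient is set to 0.
Result = 0.0000.

0.0000


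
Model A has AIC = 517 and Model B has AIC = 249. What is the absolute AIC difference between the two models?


Absolute difference = |517 - 249| = 268.
The model with lower AIC (B) is preferred.

268


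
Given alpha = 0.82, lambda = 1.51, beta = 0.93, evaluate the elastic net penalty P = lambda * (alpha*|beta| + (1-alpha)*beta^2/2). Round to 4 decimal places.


L1 component = 0.82 * |0.93| = 0.7626.
L2 component = 0.18 * 0.93^2 / 2 = 0.0778.
Penalty = 1.51 * (0.7626 + 0.0778) = 1.51 * 0.8404 = 1.2691.

1.2691


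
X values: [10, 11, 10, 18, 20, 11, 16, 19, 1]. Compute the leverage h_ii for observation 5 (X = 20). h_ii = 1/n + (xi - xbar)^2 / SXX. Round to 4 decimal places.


n = 9, xbar = 12.8889.
SXX = sum((xi - xbar)^2) = 288.8889.
h = 1/9 + (20 - 12.8889)^2 / 288.8889 = 0.2862.

0.2862


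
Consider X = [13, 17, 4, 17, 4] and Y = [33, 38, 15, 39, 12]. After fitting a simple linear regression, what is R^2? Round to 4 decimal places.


The fitted line is Y = 5.9690 + 1.9483*X.
SSres = 8.7345, SStot = 669.2000.
R^2 = 1 - SSres/SStot = 0.9869.

0.9869


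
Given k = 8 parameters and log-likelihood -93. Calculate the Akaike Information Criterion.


Compute:
2k = 2*8 = 16.
-2*loglik = -2*(-93) = 186.
AIC = 16 + 186 = 202.

202


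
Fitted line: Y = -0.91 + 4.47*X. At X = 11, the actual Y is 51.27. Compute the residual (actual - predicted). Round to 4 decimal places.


Compute yhat = -0.91 + (4.47)(11) = 48.2600.
Residual = actual - predicted = 51.27 - 48.2600 = 3.0100.

3.0100


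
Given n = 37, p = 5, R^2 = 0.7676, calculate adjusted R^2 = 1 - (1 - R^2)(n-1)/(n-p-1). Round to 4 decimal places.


Adjusted R^2 = 1 - (1 - R^2) * (n-1)/(n-p-1).
(1 - R^2) = 0.2324.
(n-1)/(n-p-1) = 36/31.
(1 - R^2) * (n-1) = 0.2324 * 36 = 8.3664.
Divide by (n-p-1): 8.3664 / 31 = 0.2699.
Adj R^2 = 1 - 0.2699 = 0.7301.

0.7301


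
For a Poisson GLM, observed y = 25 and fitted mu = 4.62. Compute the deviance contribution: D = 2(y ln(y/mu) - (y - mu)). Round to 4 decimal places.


Compute y*ln(y/mu) = 25*ln(25/4.62) = 25*1.688481 = 42.212025.
y - mu = 20.38.
D = 2*(42.212025 - (20.38)) = 43.664050, which rounds to 43.6641.

43.6641


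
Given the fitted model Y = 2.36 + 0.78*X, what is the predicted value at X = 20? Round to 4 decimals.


Plug X = 20 into Y = 2.36 + 0.78*X:
Y = 2.36 + 15.6000 = 17.9600.

17.9600


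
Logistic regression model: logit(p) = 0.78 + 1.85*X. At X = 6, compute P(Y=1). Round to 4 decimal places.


Compute z = 0.78 + (1.85)(6) = 11.8800.
exp(-z) = 0.0000.
P = 1/(1 + 0.0000) = 1.0000.

1.0000


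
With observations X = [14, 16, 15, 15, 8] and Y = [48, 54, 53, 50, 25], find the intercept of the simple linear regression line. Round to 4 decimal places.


Compute b1 = 3.7136 from the OLS formula.
With xbar = 13.6000 and ybar = 46.0000, the intercept is:
b0 = 46.0000 - 3.7136 * 13.6000 = -4.5049.

-4.5049


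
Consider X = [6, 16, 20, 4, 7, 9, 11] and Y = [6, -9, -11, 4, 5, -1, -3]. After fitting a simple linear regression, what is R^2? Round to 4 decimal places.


The fitted line is Y = 10.5896 + -1.1387*X.
SSres = 21.0520, SStot = 277.4286.
R^2 = 1 - SSres/SStot = 0.9241.

0.9241


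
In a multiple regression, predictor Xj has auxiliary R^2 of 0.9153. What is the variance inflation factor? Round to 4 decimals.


VIF = 1 / (1 - 0.9153).
= 1 / 0.0847 = 11.8064.

11.8064


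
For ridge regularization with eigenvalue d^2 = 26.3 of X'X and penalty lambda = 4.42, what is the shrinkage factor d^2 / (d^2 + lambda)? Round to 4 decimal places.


Denominator = d^2 + lambda = 26.3 + 4.42 = 30.7200.
Shrinkage = 26.3 / 30.7200 = 0.8561.

0.8561


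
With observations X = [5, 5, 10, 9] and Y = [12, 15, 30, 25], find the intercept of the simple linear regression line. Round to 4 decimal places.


First find the slope: b1 = 3.1566.
Means: xbar = 7.2500, ybar = 20.5000.
b0 = ybar - b1 * xbar = 20.5000 - 3.1566 * 7.2500 = -2.3855.

-2.3855


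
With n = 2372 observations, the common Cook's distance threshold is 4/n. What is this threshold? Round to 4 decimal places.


Cook's distance cutoff = 4/n = 4/2372.
= 0.0017.

0.0017


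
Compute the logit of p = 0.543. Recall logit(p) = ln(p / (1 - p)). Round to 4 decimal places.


The odds are p/(1-p) = 0.543 / 0.457 = 1.1882.
logit(p) = ln(1.1882) = 0.1724.

0.1724


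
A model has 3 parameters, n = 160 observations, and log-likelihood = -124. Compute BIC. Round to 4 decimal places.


ln(160) = 5.075174.
k * ln(n) = 3 * 5.075174 = 15.225522.
-2L = 248.
BIC = 15.225522 + 248 = 263.225522, which rounds to 263.2255.

263.2255


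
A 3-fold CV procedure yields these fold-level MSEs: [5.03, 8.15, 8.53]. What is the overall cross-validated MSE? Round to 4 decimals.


Total MSE across folds = 21.7100.
CV-MSE = 21.7100/3 = 7.2367.

7.2367


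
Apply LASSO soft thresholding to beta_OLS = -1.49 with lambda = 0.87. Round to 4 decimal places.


|beta_OLS| = 1.49.
lambda = 0.87.
Since |beta| > lambda, coefficient = sign(beta)*(|beta| - lambda) = -0.6200.
Result = -0.6200.

-0.6200


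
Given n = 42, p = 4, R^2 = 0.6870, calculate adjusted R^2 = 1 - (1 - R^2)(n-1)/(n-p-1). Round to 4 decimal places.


Adjusted R^2 = 1 - (1 - R^2) * (n-1)/(n-p-1).
(1 - R^2) = 0.3130.
(n-1)/(n-p-1) = 41/37.
(1 - R^2) * (n-1) = 0.3130 * 41 = 12.8330.
Divide by (n-p-1): 12.8330 / 37 = 0.3468.
Adj R^2 = 1 - 0.3468 = 0.6532.

0.6532


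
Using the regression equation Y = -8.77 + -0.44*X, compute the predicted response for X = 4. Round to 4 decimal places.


Plug X = 4 into Y = -8.77 + -0.44*X:
Y = -8.77 + -1.7600 = -10.5300.

-10.5300


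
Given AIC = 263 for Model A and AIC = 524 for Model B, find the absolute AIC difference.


Absolute difference = |263 - 524| = 261.
The model with lower AIC (A) is preferred.

261


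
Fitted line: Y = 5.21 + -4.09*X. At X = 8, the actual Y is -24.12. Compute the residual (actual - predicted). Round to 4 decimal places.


Compute yhat = 5.21 + (-4.09)(8) = -27.5100.
Residual = actual - predicted = -24.12 - -27.5100 = 3.3900.

3.3900


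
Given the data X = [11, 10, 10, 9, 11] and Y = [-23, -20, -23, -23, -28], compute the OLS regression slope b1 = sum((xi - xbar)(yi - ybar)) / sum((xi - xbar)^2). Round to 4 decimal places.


The sample means are xbar = 10.2000 and ybar = -23.4000.
Compute S_xx = 2.8000 and S_xy = -4.6000.
Slope b1 = S_xy / S_xx = -4.6000 / 2.8000 = -1.6429.

-1.6429


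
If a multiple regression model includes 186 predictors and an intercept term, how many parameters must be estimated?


Including the intercept, the model has 186 predictor coefficients + 1 intercept.
Total = 187.

187


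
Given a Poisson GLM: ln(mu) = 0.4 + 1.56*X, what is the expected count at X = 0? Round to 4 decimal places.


Linear predictor: eta = 0.4 + (1.56)(0) = 0.4000.
Expected count: mu = exp(0.4000) = 1.4918.

1.4918


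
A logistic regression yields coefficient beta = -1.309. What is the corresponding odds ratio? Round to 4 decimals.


Odds ratio = exp(beta) = exp(-1.309).
= 0.2701.

0.2701


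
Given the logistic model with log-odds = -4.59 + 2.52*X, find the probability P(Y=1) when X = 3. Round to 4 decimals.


Linear predictor: z = -4.59 + 2.52 * 3 = 2.9700.
P = 1/(1 + exp(-2.9700)) = 1/(1 + 0.0513) = 0.9512.

0.9512


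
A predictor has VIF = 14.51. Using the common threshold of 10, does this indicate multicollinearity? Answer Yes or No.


Compare VIF = 14.51 to the threshold of 10.
14.51 >= 10, so the answer is Yes.

Yes


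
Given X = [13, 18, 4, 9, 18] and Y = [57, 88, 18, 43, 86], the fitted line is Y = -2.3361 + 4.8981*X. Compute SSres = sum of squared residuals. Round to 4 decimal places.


For each point, residual = actual - predicted.
Residuals: [-4.3392, 2.1703, 0.7437, 1.2532, 0.1703].
Sum of squared residuals = 25.6915.

25.6915


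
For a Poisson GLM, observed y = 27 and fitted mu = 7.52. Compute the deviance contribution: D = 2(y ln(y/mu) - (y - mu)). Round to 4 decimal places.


y/mu = 27/7.52 = 3.590426 (approx.), and ln(27/7.52) = 1.278271.
y * ln(y/mu) = 27 * 1.278271 = 34.513317.
y - mu = 19.48.
D = 2 * (34.513317 - 19.48) = 30.066634, which rounds to 30.0666.

30.0666


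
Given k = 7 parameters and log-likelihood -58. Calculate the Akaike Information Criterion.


AIC = 2*7 - 2*(-58).
= 14 + 116 = 130.

130


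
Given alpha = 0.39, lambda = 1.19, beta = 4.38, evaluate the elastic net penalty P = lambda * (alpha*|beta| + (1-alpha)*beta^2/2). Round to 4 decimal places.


Compute:
L1 = 0.39 * 4.38 = 1.7082.
L2 = 0.61 * 4.38^2 / 2 = 5.8512.
Penalty = 1.19 * (1.7082 + 5.8512) = 8.9957.

8.9957


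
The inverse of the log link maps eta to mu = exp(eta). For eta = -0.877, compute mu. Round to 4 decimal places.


mu = exp(eta) = exp(-0.877).
= 0.4160.

0.4160


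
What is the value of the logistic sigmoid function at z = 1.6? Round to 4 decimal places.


First, exp(-1.6000) = 0.2019.
Then sigma(z) = 1/(1 + 0.2019) = 0.8320.

0.8320


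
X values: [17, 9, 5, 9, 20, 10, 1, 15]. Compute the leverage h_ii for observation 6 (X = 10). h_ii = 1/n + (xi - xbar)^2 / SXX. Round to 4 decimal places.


n = 8, xbar = 10.7500.
SXX = sum((xi - xbar)^2) = 277.5000.
h = 1/8 + (10 - 10.7500)^2 / 277.5000 = 0.1270.

0.1270
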